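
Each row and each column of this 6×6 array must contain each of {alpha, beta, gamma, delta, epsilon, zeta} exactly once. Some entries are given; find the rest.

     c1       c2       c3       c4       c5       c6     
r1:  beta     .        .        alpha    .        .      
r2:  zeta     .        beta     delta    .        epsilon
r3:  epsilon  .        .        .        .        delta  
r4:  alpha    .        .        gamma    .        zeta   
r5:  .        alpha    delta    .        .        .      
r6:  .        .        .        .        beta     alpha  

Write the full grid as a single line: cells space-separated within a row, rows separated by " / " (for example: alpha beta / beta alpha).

beta delta zeta alpha epsilon gamma / zeta gamma beta delta alpha epsilon / epsilon zeta alpha beta gamma delta / alpha beta epsilon gamma delta zeta / gamma alpha delta epsilon zeta beta / delta epsilon gamma zeta beta alpha

At row 1, column 6: row 1 has {alpha,beta}; column 6 has {alpha,delta,epsilon,zeta}; that leaves gamma.
At row 2, column 2: row 2 has {beta,delta,epsilon,zeta}; column 2 has {alpha}; that leaves gamma.
At row 2, column 5: row 2 has {beta,gamma,delta,epsilon,zeta}; column 5 has {beta}; that leaves alpha.
At row 4, column 3: row 4 has {alpha,gamma,zeta}; column 3 has {beta,delta}; that leaves epsilon.
At row 4, column 5: row 4 has {alpha,gamma,epsilon,zeta}; column 5 has {alpha,beta}; that leaves delta.
At row 5, column 1: row 5 has {alpha,delta}; column 1 has {alpha,beta,epsilon,zeta}; that leaves gamma.
At row 5, column 6: row 5 has {alpha,gamma,delta}; column 6 has {alpha,gamma,delta,epsilon,zeta}; that leaves beta.
At row 6, column 1: row 6 has {alpha,beta}; column 1 has {alpha,beta,gamma,epsilon,zeta}; that leaves delta.
At row 1, column 3: row 1 has {alpha,beta,gamma}; column 3 has {beta,delta,epsilon}; that leaves zeta.
At row 1, column 5: row 1 has {alpha,beta,gamma,zeta}; column 5 has {alpha,beta,delta}; that leaves epsilon.
At row 4, column 2: row 4 has {alpha,gamma,delta,epsilon,zeta}; column 2 has {alpha,gamma}; that leaves beta.
At row 5, column 5: row 5 has {alpha,beta,gamma,delta}; column 5 has {alpha,beta,delta,epsilon}; that leaves zeta.
At row 6, column 3: row 6 has {alpha,beta,delta}; column 3 has {beta,delta,epsilon,zeta}; that leaves gamma.
At row 1, column 2: row 1 has {alpha,beta,gamma,epsilon,zeta}; column 2 has {alpha,beta,gamma}; that leaves delta.
At row 3, column 2: row 3 has {delta,epsilon}; column 2 has {alpha,beta,gamma,delta}; that leaves zeta.
At row 3, column 3: row 3 has {delta,epsilon,zeta}; column 3 has {beta,gamma,delta,epsilon,zeta}; that leaves alpha.
At row 3, column 4: row 3 has {alpha,delta,epsilon,zeta}; column 4 has {alpha,gamma,delta}; that leaves beta.
At row 3, column 5: row 3 has {alpha,beta,delta,epsilon,zeta}; column 5 has {alpha,beta,delta,epsilon,zeta}; that leaves gamma.
At row 5, column 4: row 5 has {alpha,beta,gamma,delta,zeta}; column 4 has {alpha,beta,gamma,delta}; that leaves epsilon.
At row 6, column 2: row 6 has {alpha,beta,gamma,delta}; column 2 has {alpha,beta,gamma,delta,zeta}; that leaves epsilon.
At row 6, column 4: row 6 has {alpha,beta,gamma,delta,epsilon}; column 4 has {alpha,beta,gamma,delta,epsilon}; that leaves zeta.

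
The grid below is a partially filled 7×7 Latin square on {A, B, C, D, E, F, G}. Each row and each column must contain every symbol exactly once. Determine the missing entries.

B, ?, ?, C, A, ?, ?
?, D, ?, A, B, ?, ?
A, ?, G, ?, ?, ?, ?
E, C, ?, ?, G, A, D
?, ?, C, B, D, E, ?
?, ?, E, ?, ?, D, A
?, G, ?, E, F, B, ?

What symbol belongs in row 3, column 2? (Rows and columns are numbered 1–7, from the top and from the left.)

F

(r2,c3): row 2 has {A,B,D}; column 3 has {C,E,G}, so it must be F.
(r4,c3): row 4 has {A,C,D,E,G}; column 3 has {C,E,F,G}, so it must be B.
(r4,c4): row 4 has {A,B,C,D,E,G}; column 4 has {A,B,C,E}, so it must be F.
(r6,c4): row 6 has {A,D,E}; column 4 has {A,B,C,E,F}, so it must be G.
(r6,c5): row 6 has {A,D,E,G}; column 5 has {A,B,D,F,G}, so it must be C.
(r7,c7): row 7 has {B,E,F,G}; column 7 has {A,D}, so it must be C.
(r1,c3): row 1 has {A,B,C}; column 3 has {B,C,E,F,G}, so it must be D.
(r3,c4): row 3 has {A,G}; column 4 has {A,B,C,E,F,G}, so it must be D.
(r3,c5): row 3 has {A,D,G}; column 5 has {A,B,C,D,F,G}, so it must be E.
(r6,c1): row 6 has {A,C,D,E,G}; column 1 has {A,B,E}, so it must be F.
(r6,c2): row 6 has {A,C,D,E,F,G}; column 2 has {C,D,G}, so it must be B.
(r7,c1): row 7 has {B,C,E,F,G}; column 1 has {A,B,E,F}, so it must be D.
(r7,c3): row 7 has {B,C,D,E,F,G}; column 3 has {B,C,D,E,F,G}, so it must be A.
(r3,c2): row 3 has {A,D,E,G}; column 2 has {B,C,D,G}, so it must be F.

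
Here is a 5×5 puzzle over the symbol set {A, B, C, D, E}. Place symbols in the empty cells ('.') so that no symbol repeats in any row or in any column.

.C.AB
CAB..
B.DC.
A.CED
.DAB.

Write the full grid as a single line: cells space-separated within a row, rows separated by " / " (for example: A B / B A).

D C E A B / C A B D E / B E D C A / A B C E D / E D A B C

(r1,c3) = E
(r2,c4) = D
(r2,c5) = E
(r3,c2) = E
(r3,c5) = A
(r4,c2) = B
(r5,c1) = E
(r5,c5) = C
(r1,c1) = D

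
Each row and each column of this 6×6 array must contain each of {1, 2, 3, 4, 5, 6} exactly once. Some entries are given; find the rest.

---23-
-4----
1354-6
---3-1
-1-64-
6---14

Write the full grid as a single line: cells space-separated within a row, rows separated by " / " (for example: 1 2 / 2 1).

4 6 1 2 3 5 / 3 4 6 1 5 2 / 1 3 5 4 2 6 / 2 5 4 3 6 1 / 5 1 2 6 4 3 / 6 2 3 5 1 4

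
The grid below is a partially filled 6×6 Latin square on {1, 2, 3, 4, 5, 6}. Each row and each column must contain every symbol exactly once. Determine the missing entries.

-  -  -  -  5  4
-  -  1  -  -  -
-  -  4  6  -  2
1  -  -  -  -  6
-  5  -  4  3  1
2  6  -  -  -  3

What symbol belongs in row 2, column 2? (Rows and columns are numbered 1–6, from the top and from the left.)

2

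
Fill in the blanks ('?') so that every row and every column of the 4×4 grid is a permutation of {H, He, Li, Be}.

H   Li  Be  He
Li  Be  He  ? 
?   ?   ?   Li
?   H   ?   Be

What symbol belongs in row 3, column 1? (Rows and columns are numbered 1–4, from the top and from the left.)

(r2,c4) = H
(r3,c2) = He
(r3,c3) = H
(r4,c1) = He
(r4,c3) = Li
(r3,c1) = Be

Be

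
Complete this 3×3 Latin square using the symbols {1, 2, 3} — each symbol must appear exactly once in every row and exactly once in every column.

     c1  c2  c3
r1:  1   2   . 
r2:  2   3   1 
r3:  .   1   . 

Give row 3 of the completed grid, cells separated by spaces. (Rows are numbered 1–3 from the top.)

3 1 2

(r1,c3) = 3
(r3,c1) = 3
(r3,c3) = 2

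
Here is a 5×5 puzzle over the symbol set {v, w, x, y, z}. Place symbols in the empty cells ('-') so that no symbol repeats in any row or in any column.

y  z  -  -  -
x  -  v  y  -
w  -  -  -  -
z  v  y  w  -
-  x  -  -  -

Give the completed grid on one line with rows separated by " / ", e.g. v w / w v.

(r2,c2) = w
(r2,c5) = z
(r3,c2) = y
(r4,c5) = x
(r5,c1) = v
(r5,c4) = z
(r3,c5) = v
(r5,c3) = w
(r5,c5) = y
(r1,c3) = x
(r1,c4) = v
(r1,c5) = w
(r3,c3) = z
(r3,c4) = x

y z x v w / x w v y z / w y z x v / z v y w x / v x w z y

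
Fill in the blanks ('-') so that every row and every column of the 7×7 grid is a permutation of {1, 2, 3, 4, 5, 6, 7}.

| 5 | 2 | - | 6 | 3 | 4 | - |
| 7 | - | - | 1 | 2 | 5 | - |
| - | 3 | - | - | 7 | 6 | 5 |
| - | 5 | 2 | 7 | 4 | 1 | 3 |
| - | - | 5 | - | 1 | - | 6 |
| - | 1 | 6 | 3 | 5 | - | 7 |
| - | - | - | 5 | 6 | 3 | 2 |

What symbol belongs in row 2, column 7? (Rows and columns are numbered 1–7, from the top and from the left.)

4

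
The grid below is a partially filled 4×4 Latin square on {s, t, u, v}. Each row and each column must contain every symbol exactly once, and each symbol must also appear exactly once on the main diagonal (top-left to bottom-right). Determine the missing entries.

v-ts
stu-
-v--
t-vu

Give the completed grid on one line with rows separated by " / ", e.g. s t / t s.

v u t s / s t u v / u v s t / t s v u

At row 1, column 2: row 1 has {s,t,v}; column 2 has {t,v}; that leaves u.
At row 2, column 4: row 2 has {s,t,u}; column 4 has {s,u}; that leaves v.
At row 3, column 1: row 3 has {v}; column 1 has {s,t,v}; that leaves u.
At row 3, column 3: row 3 has {u,v}; column 3 has {t,u,v}; the diagonal has {t,u,v}; that leaves s.
At row 3, column 4: row 3 has {s,u,v}; column 4 has {s,u,v}; that leaves t.
At row 4, column 2: row 4 has {t,u,v}; column 2 has {t,u,v}; that leaves s.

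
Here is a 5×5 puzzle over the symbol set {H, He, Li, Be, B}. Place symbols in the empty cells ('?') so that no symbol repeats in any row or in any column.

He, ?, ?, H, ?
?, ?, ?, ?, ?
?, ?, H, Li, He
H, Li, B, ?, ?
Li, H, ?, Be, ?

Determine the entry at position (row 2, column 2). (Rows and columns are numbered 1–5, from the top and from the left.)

(r4,c4) = He
(r4,c5) = Be
(r5,c3) = He
(r5,c5) = B
(r1,c5) = Li
(r2,c4) = B
(r2,c5) = H
(r1,c3) = Be
(r2,c1) = Be
(r2,c2) = He

He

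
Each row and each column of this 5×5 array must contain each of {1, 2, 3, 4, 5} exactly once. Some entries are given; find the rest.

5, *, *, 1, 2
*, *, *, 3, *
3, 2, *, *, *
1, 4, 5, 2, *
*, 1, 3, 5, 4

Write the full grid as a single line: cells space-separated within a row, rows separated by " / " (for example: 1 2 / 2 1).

(r1,c2) = 3
(r1,c3) = 4
(r2,c2) = 5
(r2,c5) = 1
(r3,c3) = 1
(r3,c4) = 4
(r3,c5) = 5
(r4,c5) = 3
(r5,c1) = 2
(r2,c1) = 4
(r2,c3) = 2

5 3 4 1 2 / 4 5 2 3 1 / 3 2 1 4 5 / 1 4 5 2 3 / 2 1 3 5 4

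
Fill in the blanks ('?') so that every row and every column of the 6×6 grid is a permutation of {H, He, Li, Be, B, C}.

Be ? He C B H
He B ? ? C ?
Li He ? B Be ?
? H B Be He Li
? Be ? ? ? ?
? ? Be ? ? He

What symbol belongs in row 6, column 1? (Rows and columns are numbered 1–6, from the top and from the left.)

B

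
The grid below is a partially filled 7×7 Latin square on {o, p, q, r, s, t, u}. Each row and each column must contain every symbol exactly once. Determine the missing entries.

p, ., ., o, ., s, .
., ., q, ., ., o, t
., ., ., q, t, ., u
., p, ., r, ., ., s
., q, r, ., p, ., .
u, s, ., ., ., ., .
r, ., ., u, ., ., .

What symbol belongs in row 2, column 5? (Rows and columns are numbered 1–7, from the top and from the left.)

r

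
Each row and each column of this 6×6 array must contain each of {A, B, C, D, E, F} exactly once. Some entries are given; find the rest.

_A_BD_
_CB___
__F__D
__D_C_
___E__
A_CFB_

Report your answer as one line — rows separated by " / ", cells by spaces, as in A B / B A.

(r1,c3) = E
(r4,c4) = A
(r5,c3) = A
(r5,c5) = F
(r6,c6) = E
(r2,c4) = D
(r3,c4) = C
(r6,c2) = D
(r5,c2) = B
(r5,c6) = C
(r1,c6) = F
(r2,c6) = A
(r3,c2) = E
(r3,c5) = A
(r4,c2) = F
(r4,c6) = B
(r5,c1) = D
(r1,c1) = C
(r2,c5) = E
(r3,c1) = B
(r4,c1) = E
(r2,c1) = F

C A E B D F / F C B D E A / B E F C A D / E F D A C B / D B A E F C / A D C F B E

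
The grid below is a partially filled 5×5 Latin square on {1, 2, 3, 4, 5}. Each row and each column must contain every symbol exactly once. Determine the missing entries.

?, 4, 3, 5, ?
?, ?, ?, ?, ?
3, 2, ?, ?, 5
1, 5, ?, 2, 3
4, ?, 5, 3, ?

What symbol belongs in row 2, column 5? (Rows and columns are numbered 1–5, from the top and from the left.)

4

(r1,c1): row 1 has {3,4,5}; column 1 has {1,3,4}, so it must be 2.
(r1,c5): row 1 has {2,3,4,5}; column 5 has {3,5}, so it must be 1.
(r2,c1): row 2 is empty so far; column 1 has {1,2,3,4}, so it must be 5.
(r4,c3): row 4 has {1,2,3,5}; column 3 has {3,5}, so it must be 4.
(r5,c2): row 5 has {3,4,5}; column 2 has {2,4,5}, so it must be 1.
(r5,c5): row 5 has {1,3,4,5}; column 5 has {1,3,5}, so it must be 2.
(r2,c2): row 2 has {5}; column 2 has {1,2,4,5}, so it must be 3.
(r2,c5): row 2 has {3,5}; column 5 has {1,2,3,5}, so it must be 4.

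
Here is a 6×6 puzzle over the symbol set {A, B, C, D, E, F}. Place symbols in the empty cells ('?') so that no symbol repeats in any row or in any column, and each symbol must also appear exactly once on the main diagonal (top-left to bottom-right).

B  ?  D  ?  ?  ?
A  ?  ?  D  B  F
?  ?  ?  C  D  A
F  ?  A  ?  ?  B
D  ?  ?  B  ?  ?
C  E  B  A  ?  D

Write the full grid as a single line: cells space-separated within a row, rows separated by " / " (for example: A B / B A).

B A D F E C / A C E D B F / E B F C D A / F D A E C B / D F C B A E / C E B A F D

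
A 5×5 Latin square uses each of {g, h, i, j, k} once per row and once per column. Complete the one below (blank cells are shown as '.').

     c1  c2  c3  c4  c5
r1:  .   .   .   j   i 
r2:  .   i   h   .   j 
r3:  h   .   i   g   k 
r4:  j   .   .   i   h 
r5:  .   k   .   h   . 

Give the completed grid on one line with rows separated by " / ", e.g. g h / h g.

k h g j i / g i h k j / h j i g k / j g k i h / i k j h g

(r2,c4) = k
(r3,c2) = j
(r4,c2) = g
(r4,c3) = k
(r5,c5) = g
(r1,c2) = h
(r1,c3) = g
(r2,c1) = g
(r5,c1) = i
(r5,c3) = j
(r1,c1) = k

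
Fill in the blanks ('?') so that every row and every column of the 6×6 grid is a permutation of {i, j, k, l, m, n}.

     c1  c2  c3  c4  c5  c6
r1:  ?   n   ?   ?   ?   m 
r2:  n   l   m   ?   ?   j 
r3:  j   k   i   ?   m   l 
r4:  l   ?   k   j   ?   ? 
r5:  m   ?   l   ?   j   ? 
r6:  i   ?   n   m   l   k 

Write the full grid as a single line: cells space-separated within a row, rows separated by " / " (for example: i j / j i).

k n j l i m / n l m i k j / j k i n m l / l m k j n i / m i l k j n / i j n m l k

(r1,c1) = k
(r1,c3) = j
(r1,c5) = i
(r2,c5) = k
(r3,c4) = n
(r4,c5) = n
(r4,c6) = i
(r5,c2) = i
(r5,c4) = k
(r5,c6) = n
(r6,c2) = j
(r1,c4) = l
(r2,c4) = i
(r4,c2) = m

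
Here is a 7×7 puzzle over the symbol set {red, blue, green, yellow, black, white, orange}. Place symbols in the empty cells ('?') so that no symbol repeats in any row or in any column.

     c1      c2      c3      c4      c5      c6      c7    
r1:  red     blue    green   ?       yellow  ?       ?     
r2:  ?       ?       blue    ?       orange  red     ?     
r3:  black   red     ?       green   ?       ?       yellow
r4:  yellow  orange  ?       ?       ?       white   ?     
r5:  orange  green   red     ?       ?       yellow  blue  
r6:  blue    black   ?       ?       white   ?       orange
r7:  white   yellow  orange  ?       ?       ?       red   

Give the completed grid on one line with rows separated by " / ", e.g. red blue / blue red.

red blue green orange yellow black white / green white blue yellow orange red black / black red white green blue orange yellow / yellow orange black blue red white green / orange green red white black yellow blue / blue black yellow red white green orange / white yellow orange black green blue red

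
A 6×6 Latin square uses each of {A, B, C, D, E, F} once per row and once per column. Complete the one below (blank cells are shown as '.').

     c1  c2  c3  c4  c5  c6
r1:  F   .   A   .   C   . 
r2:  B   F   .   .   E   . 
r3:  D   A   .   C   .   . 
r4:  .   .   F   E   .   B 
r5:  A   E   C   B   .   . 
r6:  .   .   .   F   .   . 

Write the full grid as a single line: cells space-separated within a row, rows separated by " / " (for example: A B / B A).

F B A D C E / B F D A E C / D A E C B F / C D F E A B / A E C B F D / E C B F D A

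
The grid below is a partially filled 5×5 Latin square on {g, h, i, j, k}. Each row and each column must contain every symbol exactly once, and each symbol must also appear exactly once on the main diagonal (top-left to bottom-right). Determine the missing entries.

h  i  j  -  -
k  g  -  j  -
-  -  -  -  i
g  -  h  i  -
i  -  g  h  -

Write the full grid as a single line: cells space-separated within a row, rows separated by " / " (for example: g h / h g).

h i j k g / k g i j h / j h k g i / g j h i k / i k g h j

(r2,c3) = i
(r2,c5) = h
(r3,c1) = j
(r3,c3) = k
(r3,c4) = g
(r5,c5) = j
(r1,c4) = k
(r1,c5) = g
(r3,c2) = h
(r4,c5) = k
(r5,c2) = k
(r4,c2) = j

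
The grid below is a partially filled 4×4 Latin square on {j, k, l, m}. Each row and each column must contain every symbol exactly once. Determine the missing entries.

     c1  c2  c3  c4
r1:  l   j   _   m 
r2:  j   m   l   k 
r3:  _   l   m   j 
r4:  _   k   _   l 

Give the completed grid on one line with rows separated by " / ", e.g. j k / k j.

l j k m / j m l k / k l m j / m k j l

(r1,c3) = k
(r3,c1) = k
(r4,c1) = m
(r4,c3) = j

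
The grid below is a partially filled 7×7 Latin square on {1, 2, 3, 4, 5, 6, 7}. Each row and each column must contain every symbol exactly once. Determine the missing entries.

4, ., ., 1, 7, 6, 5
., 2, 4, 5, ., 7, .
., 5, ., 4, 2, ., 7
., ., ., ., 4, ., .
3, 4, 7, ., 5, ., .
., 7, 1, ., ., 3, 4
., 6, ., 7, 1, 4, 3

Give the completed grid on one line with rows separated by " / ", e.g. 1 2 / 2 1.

(r1,c2) = 3
(r1,c3) = 2
(r3,c6) = 1
(r4,c2) = 1
(r5,c6) = 2
(r6,c5) = 6
(r7,c3) = 5
(r2,c5) = 3
(r3,c1) = 6
(r3,c3) = 3
(r4,c3) = 6
(r4,c6) = 5
(r4,c7) = 2
(r5,c4) = 6
(r5,c7) = 1
(r6,c4) = 2
(r7,c1) = 2
(r2,c1) = 1
(r2,c7) = 6
(r4,c1) = 7
(r4,c4) = 3
(r6,c1) = 5

4 3 2 1 7 6 5 / 1 2 4 5 3 7 6 / 6 5 3 4 2 1 7 / 7 1 6 3 4 5 2 / 3 4 7 6 5 2 1 / 5 7 1 2 6 3 4 / 2 6 5 7 1 4 3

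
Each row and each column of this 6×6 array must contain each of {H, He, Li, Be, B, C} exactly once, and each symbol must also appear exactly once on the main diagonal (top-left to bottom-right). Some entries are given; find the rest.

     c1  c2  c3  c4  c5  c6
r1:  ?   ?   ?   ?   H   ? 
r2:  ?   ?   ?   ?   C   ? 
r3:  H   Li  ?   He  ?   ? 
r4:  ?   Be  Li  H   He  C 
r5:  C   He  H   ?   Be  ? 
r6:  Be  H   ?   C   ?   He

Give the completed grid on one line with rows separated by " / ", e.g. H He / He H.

Li C He Be H B / He B Be Li C H / H Li C He B Be / B Be Li H He C / C He H B Be Li / Be H B C Li He

(r2,c2) = B
(r3,c3) = C
(r3,c5) = B
(r3,c6) = Be
(r4,c1) = B
(r6,c3) = B
(r6,c5) = Li
(r1,c1) = Li
(r1,c2) = C
(r1,c6) = B
(r2,c1) = He
(r2,c3) = Be
(r2,c4) = Li
(r2,c6) = H
(r5,c4) = B
(r5,c6) = Li
(r1,c3) = He
(r1,c4) = Be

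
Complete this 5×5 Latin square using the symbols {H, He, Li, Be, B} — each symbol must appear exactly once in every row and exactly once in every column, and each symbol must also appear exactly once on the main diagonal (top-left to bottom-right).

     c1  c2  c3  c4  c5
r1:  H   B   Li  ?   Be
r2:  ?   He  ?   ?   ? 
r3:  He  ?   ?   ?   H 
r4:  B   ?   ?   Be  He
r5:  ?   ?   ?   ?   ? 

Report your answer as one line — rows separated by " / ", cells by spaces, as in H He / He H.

H B Li He Be / Li He Be H B / He Be B Li H / B Li H Be He / Be H He B Li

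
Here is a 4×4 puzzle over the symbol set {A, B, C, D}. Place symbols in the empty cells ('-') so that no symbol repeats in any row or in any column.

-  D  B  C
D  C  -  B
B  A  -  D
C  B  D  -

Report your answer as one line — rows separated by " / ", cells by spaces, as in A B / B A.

A D B C / D C A B / B A C D / C B D A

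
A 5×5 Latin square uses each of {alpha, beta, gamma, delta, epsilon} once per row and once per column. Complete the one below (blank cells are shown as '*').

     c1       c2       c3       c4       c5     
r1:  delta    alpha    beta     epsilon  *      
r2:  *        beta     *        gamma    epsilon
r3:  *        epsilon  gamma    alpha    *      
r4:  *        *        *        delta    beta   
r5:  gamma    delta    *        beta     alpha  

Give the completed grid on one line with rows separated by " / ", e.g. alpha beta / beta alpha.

(r1,c5) = gamma
(r2,c1) = alpha
(r2,c3) = delta
(r3,c1) = beta
(r3,c5) = delta
(r4,c1) = epsilon
(r4,c2) = gamma
(r4,c3) = alpha
(r5,c3) = epsilon

delta alpha beta epsilon gamma / alpha beta delta gamma epsilon / beta epsilon gamma alpha delta / epsilon gamma alpha delta beta / gamma delta epsilon beta alpha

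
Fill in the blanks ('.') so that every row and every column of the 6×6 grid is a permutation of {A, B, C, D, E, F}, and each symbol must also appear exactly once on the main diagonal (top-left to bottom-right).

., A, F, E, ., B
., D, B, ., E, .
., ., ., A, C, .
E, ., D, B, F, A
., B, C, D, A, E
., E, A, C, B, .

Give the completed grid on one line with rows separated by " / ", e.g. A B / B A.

C A F E D B / A D B F E C / B F E A C D / E C D B F A / F B C D A E / D E A C B F

(r1,c1) = C
(r1,c5) = D
(r2,c4) = F
(r2,c6) = C
(r3,c2) = F
(r3,c3) = E
(r3,c6) = D
(r4,c2) = C
(r5,c1) = F
(r6,c1) = D
(r6,c6) = F
(r2,c1) = A
(r3,c1) = B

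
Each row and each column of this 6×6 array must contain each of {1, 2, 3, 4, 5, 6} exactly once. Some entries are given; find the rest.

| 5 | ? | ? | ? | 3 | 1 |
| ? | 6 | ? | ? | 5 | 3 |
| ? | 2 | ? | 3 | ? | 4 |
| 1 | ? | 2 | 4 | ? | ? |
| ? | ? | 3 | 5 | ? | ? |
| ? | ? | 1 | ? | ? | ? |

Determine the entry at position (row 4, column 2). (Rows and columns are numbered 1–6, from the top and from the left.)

(r1,c2): row 1 has {1,3,5}; column 2 has {2,6}, so it must be 4.
(r1,c3): row 1 has {1,3,4,5}; column 3 has {1,2,3}, so it must be 6.
(r1,c4): row 1 has {1,3,4,5,6}; column 4 has {3,4,5}, so it must be 2.
(r2,c3): row 2 has {3,5,6}; column 3 has {1,2,3,6}, so it must be 4.
(r2,c4): row 2 has {3,4,5,6}; column 4 has {2,3,4,5}, so it must be 1.
(r3,c1): row 3 has {2,3,4}; column 1 has {1,5}, so it must be 6.
(r3,c3): row 3 has {2,3,4,6}; column 3 has {1,2,3,4,6}, so it must be 5.
(r3,c5): row 3 has {2,3,4,5,6}; column 5 has {3,5}, so it must be 1.
(r4,c5): row 4 has {1,2,4}; column 5 has {1,3,5}, so it must be 6.
(r4,c6): row 4 has {1,2,4,6}; column 6 has {1,3,4}, so it must be 5.
(r5,c2): row 5 has {3,5}; column 2 has {2,4,6}, so it must be 1.
(r6,c4): row 6 has {1}; column 4 has {1,2,3,4,5}, so it must be 6.
(r6,c6): row 6 has {1,6}; column 6 has {1,3,4,5}, so it must be 2.
(r2,c1): row 2 has {1,3,4,5,6}; column 1 has {1,5,6}, so it must be 2.
(r4,c2): row 4 has {1,2,4,5,6}; column 2 has {1,2,4,6}, so it must be 3.

3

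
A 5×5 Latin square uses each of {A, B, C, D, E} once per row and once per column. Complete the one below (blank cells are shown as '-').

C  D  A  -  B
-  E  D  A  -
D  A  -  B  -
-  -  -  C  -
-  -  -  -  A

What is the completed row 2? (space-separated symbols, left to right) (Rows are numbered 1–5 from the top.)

B E D A C

(r1,c4) = E
(r2,c1) = B
(r2,c5) = C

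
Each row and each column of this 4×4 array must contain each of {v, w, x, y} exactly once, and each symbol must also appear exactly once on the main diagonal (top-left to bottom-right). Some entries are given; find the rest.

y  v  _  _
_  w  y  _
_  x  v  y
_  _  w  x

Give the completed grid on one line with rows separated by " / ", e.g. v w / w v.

(r1,c3) = x
(r1,c4) = w
(r2,c4) = v
(r3,c1) = w
(r4,c1) = v
(r4,c2) = y
(r2,c1) = x

y v x w / x w y v / w x v y / v y w x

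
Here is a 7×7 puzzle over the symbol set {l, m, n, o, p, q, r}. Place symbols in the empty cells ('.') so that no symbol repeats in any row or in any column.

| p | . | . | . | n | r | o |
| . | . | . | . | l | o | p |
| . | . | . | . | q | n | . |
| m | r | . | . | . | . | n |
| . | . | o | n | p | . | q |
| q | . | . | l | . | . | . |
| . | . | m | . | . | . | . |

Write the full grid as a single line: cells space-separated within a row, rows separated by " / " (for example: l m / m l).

p q l m n r o / n m q r l o p / l p r o q n m / m r p q o l n / r l o n p m q / q o n l m p r / o n m p r q l

row 4 has {m,n,r}; column 5 has {l,n,p,q} — only o is left for (r4,c5).
row 7 has {m}; column 5 has {l,n,o,p,q} — only r is left for (r7,c5).
row 7 has {m,r}; column 7 has {n,o,p,q} — only l is left for (r7,c7).
row 6 has {l,q}; column 5 has {l,n,o,p,q,r} — only m is left for (r6,c5).
row 6 has {l,m,q}; column 6 has {n,o,r} — only p is left for (r6,c6).
row 6 has {l,m,p,q}; column 7 has {l,n,o,p,q} — only r is left for (r6,c7).
row 7 has {l,m,r}; column 6 has {n,o,p,r} — only q is left for (r7,c6).
row 3 has {n,q}; column 7 has {l,n,o,p,q,r} — only m is left for (r3,c7).
row 4 has {m,n,o,r}; column 6 has {n,o,p,q,r} — only l is left for (r4,c6).
row 5 has {n,o,p,q}; column 6 has {l,n,o,p,q,r} — only m is left for (r5,c6).
row 6 has {l,m,p,q,r}; column 3 has {m,o} — only n is left for (r6,c3).
row 5 has {m,n,o,p,q}; column 2 has {r} — only l is left for (r5,c2).
row 6 has {l,m,n,p,q,r}; column 2 has {l,r} — only o is left for (r6,c2).
row 3 has {m,n,q}; column 2 has {l,o,r} — only p is left for (r3,c2).
row 5 has {l,m,n,o,p,q}; column 1 has {m,p,q} — only r is left for (r5,c1).
row 7 has {l,m,q,r}; column 2 has {l,o,p,r} — only n is left for (r7,c2).
row 2 has {l,o,p}; column 1 has {m,p,q,r} — only n is left for (r2,c1).
row 7 has {l,m,n,q,r}; column 1 has {m,n,p,q,r} — only o is left for (r7,c1).
row 7 has {l,m,n,o,q,r}; column 4 has {l,n} — only p is left for (r7,c4).
row 3 has {m,n,p,q}; column 1 has {m,n,o,p,q,r} — only l is left for (r3,c1).
row 3 has {l,m,n,p,q}; column 3 has {m,n,o} — only r is left for (r3,c3).
row 3 has {l,m,n,p,q,r}; column 4 has {l,n,p} — only o is left for (r3,c4).
row 4 has {l,m,n,o,r}; column 4 has {l,n,o,p} — only q is left for (r4,c4).
row 1 has {n,o,p,r}; column 4 has {l,n,o,p,q} — only m is left for (r1,c4).
row 2 has {l,n,o,p}; column 3 has {m,n,o,r} — only q is left for (r2,c3).
row 2 has {l,n,o,p,q}; column 4 has {l,m,n,o,p,q} — only r is left for (r2,c4).
row 4 has {l,m,n,o,q,r}; column 3 has {m,n,o,q,r} — only p is left for (r4,c3).
row 1 has {m,n,o,p,r}; column 2 has {l,n,o,p,r} — only q is left for (r1,c2).
row 1 has {m,n,o,p,q,r}; column 3 has {m,n,o,p,q,r} — only l is left for (r1,c3).
row 2 has {l,n,o,p,q,r}; column 2 has {l,n,o,p,q,r} — only m is left for (r2,c2).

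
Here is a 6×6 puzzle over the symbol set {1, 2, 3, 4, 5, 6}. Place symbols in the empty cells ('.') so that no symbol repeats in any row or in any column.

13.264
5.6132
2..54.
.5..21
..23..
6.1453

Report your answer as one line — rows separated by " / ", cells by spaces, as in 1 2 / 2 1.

(r1,c3) = 5
(r2,c2) = 4
(r3,c3) = 3
(r3,c6) = 6
(r4,c3) = 4
(r4,c4) = 6
(r5,c1) = 4
(r5,c5) = 1
(r5,c6) = 5
(r6,c2) = 2
(r3,c2) = 1
(r4,c1) = 3
(r5,c2) = 6

1 3 5 2 6 4 / 5 4 6 1 3 2 / 2 1 3 5 4 6 / 3 5 4 6 2 1 / 4 6 2 3 1 5 / 6 2 1 4 5 3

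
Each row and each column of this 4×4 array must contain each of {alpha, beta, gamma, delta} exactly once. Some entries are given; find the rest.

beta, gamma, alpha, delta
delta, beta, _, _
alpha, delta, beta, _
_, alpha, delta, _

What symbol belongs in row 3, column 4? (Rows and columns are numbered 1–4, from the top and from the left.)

gamma

(r2,c3) = gamma
(r2,c4) = alpha
(r3,c4) = gamma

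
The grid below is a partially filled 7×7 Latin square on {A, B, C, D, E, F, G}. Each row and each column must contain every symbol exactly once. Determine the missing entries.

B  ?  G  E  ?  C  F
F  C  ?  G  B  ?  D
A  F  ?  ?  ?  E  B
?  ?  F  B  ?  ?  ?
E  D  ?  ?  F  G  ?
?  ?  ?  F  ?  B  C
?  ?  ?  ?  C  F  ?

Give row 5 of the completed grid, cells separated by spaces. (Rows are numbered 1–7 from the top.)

(r1,c2) = A
(r1,c5) = D
(r2,c6) = A
(r3,c5) = G
(r4,c6) = D
(r5,c7) = A
(r2,c3) = E
(r5,c4) = C
(r3,c4) = D
(r5,c3) = B

E D B C F G A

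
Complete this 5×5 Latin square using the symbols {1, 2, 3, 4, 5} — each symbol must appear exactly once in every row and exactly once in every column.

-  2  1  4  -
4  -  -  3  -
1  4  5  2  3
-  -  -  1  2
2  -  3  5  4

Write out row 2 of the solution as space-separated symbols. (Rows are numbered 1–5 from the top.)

(r1,c5) = 5
(r2,c3) = 2
(r2,c5) = 1
(r4,c3) = 4
(r5,c2) = 1
(r1,c1) = 3
(r2,c2) = 5

4 5 2 3 1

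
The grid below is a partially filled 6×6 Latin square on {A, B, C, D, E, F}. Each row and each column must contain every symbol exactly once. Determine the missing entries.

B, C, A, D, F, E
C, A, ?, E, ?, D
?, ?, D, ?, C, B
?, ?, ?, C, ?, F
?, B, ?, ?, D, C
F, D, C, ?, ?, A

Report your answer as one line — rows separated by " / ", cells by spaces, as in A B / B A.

B C A D F E / C A F E B D / E F D A C B / D E B C A F / A B E F D C / F D C B E A

row 2 has {A,C,D,E}; column 5 has {C,D,F} — only B is left for (r2,c5).
row 4 has {C,F}; column 2 has {A,B,C,D} — only E is left for (r4,c2).
row 4 has {C,E,F}; column 3 has {A,C,D} — only B is left for (r4,c3).
row 4 has {B,C,E,F}; column 5 has {B,C,D,F} — only A is left for (r4,c5).
row 6 has {A,C,D,F}; column 4 has {C,D,E} — only B is left for (r6,c4).
row 6 has {A,B,C,D,F}; column 5 has {A,B,C,D,F} — only E is left for (r6,c5).
row 2 has {A,B,C,D,E}; column 3 has {A,B,C,D} — only F is left for (r2,c3).
row 3 has {B,C,D}; column 2 has {A,B,C,D,E} — only F is left for (r3,c2).
row 3 has {B,C,D,F}; column 4 has {B,C,D,E} — only A is left for (r3,c4).
row 4 has {A,B,C,E,F}; column 1 has {B,C,F} — only D is left for (r4,c1).
row 5 has {B,C,D}; column 3 has {A,B,C,D,F} — only E is left for (r5,c3).
row 5 has {B,C,D,E}; column 4 has {A,B,C,D,E} — only F is left for (r5,c4).
row 3 has {A,B,C,D,F}; column 1 has {B,C,D,F} — only E is left for (r3,c1).
row 5 has {B,C,D,E,F}; column 1 has {B,C,D,E,F} — only A is left for (r5,c1).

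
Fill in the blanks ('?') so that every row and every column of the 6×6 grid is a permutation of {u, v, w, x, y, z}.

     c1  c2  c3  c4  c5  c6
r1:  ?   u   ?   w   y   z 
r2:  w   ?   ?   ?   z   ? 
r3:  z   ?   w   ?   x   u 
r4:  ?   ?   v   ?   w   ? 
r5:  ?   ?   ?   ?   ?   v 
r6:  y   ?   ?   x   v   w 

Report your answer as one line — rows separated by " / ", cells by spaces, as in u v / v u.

v u x w y z / w v y u z x / z y w v x u / u x v z w y / x w z y u v / y z u x v w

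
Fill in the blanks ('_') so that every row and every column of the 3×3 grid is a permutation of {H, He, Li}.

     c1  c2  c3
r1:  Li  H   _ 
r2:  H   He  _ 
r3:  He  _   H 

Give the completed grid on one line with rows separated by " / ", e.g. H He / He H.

(r1,c3) = He
(r2,c3) = Li
(r3,c2) = Li

Li H He / H He Li / He Li H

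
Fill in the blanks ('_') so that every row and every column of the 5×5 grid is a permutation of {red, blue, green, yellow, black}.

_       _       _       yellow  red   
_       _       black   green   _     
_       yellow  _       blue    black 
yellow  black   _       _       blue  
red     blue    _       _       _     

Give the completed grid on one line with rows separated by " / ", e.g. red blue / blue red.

(r1,c2): row 1 has {red,yellow}; column 2 has {blue,yellow,black}, so it must be green.
(r1,c3): row 1 has {red,green,yellow}; column 3 has {black}, so it must be blue.
(r2,c1): row 2 has {green,black}; column 1 has {red,yellow}, so it must be blue.
(r2,c2): row 2 has {blue,green,black}; column 2 has {blue,green,yellow,black}, so it must be red.
(r2,c5): row 2 has {red,blue,green,black}; column 5 has {red,blue,black}, so it must be yellow.
(r3,c1): row 3 has {blue,yellow,black}; column 1 has {red,blue,yellow}, so it must be green.
(r3,c3): row 3 has {blue,green,yellow,black}; column 3 has {blue,black}, so it must be red.
(r4,c3): row 4 has {blue,yellow,black}; column 3 has {red,blue,black}, so it must be green.
(r4,c4): row 4 has {blue,green,yellow,black}; column 4 has {blue,green,yellow}, so it must be red.
(r5,c3): row 5 has {red,blue}; column 3 has {red,blue,green,black}, so it must be yellow.
(r5,c4): row 5 has {red,blue,yellow}; column 4 has {red,blue,green,yellow}, so it must be black.
(r5,c5): row 5 has {red,blue,yellow,black}; column 5 has {red,blue,yellow,black}, so it must be green.
(r1,c1): row 1 has {red,blue,green,yellow}; column 1 has {red,blue,green,yellow}, so it must be black.

black green blue yellow red / blue red black green yellow / green yellow red blue black / yellow black green red blue / red blue yellow black green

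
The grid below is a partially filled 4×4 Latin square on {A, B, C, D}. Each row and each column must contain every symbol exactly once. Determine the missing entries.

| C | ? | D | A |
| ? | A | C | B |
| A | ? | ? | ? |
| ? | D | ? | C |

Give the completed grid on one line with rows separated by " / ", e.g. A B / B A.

C B D A / D A C B / A C B D / B D A C

row 1 has {A,C,D}; column 2 has {A,D} — only B is left for (r1,c2).
row 2 has {A,B,C}; column 1 has {A,C} — only D is left for (r2,c1).
row 3 has {A}; column 2 has {A,B,D} — only C is left for (r3,c2).
row 3 has {A,C}; column 3 has {C,D} — only B is left for (r3,c3).
row 3 has {A,B,C}; column 4 has {A,B,C} — only D is left for (r3,c4).
row 4 has {C,D}; column 1 has {A,C,D} — only B is left for (r4,c1).
row 4 has {B,C,D}; column 3 has {B,C,D} — only A is left for (r4,c3).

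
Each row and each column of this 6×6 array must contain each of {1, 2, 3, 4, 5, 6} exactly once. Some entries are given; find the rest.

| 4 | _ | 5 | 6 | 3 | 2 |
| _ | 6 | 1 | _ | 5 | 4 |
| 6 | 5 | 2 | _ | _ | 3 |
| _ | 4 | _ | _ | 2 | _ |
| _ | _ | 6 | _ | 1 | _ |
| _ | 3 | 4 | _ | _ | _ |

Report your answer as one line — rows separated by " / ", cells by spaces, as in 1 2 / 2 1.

(r1,c2) = 1
(r3,c5) = 4
(r4,c3) = 3
(r5,c2) = 2
(r5,c6) = 5
(r6,c5) = 6
(r6,c6) = 1
(r3,c4) = 1
(r4,c4) = 5
(r4,c6) = 6
(r5,c1) = 3
(r5,c4) = 4
(r6,c4) = 2
(r2,c1) = 2
(r2,c4) = 3
(r4,c1) = 1
(r6,c1) = 5

4 1 5 6 3 2 / 2 6 1 3 5 4 / 6 5 2 1 4 3 / 1 4 3 5 2 6 / 3 2 6 4 1 5 / 5 3 4 2 6 1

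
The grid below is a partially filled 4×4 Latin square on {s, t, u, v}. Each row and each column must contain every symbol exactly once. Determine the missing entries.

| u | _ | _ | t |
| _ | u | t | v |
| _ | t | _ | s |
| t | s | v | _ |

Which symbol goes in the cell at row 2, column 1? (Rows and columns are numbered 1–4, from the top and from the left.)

(r1,c2) = v
(r1,c3) = s
(r2,c1) = s

s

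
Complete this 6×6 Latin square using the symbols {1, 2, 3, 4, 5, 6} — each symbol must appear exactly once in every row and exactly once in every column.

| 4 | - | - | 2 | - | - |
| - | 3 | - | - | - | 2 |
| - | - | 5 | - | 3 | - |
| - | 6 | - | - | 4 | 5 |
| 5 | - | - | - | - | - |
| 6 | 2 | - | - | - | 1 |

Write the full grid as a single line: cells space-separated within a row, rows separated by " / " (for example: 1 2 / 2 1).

4 5 6 2 1 3 / 1 3 4 5 6 2 / 2 1 5 6 3 4 / 3 6 2 1 4 5 / 5 4 1 3 2 6 / 6 2 3 4 5 1

At row 2, column 1: row 2 has {2,3}; column 1 has {4,5,6}; that leaves 1.
At row 3, column 1: row 3 has {3,5}; column 1 has {1,4,5,6}; that leaves 2.
At row 4, column 1: row 4 has {4,5,6}; column 1 has {1,2,4,5,6}; that leaves 3.
At row 4, column 4: row 4 has {3,4,5,6}; column 4 has {2}; that leaves 1.
At row 6, column 5: row 6 has {1,2,6}; column 5 has {3,4}; that leaves 5.
At row 2, column 5: row 2 has {1,2,3}; column 5 has {3,4,5}; that leaves 6.
At row 4, column 3: row 4 has {1,3,4,5,6}; column 3 has {5}; that leaves 2.
At row 1, column 5: row 1 has {2,4}; column 5 has {3,4,5,6}; that leaves 1.
At row 2, column 3: row 2 has {1,2,3,6}; column 3 has {2,5}; that leaves 4.
At row 2, column 4: row 2 has {1,2,3,4,6}; column 4 has {1,2}; that leaves 5.
At row 5, column 5: row 5 has {5}; column 5 has {1,3,4,5,6}; that leaves 2.
At row 6, column 3: row 6 has {1,2,5,6}; column 3 has {2,4,5}; that leaves 3.
At row 6, column 4: row 6 has {1,2,3,5,6}; column 4 has {1,2,5}; that leaves 4.
At row 1, column 2: row 1 has {1,2,4}; column 2 has {2,3,6}; that leaves 5.
At row 1, column 3: row 1 has {1,2,4,5}; column 3 has {2,3,4,5}; that leaves 6.
At row 1, column 6: row 1 has {1,2,4,5,6}; column 6 has {1,2,5}; that leaves 3.
At row 3, column 4: row 3 has {2,3,5}; column 4 has {1,2,4,5}; that leaves 6.
At row 3, column 6: row 3 has {2,3,5,6}; column 6 has {1,2,3,5}; that leaves 4.
At row 5, column 3: row 5 has {2,5}; column 3 has {2,3,4,5,6}; that leaves 1.
At row 5, column 4: row 5 has {1,2,5}; column 4 has {1,2,4,5,6}; that leaves 3.
At row 5, column 6: row 5 has {1,2,3,5}; column 6 has {1,2,3,4,5}; that leaves 6.
At row 3, column 2: row 3 has {2,3,4,5,6}; column 2 has {2,3,5,6}; that leaves 1.
At row 5, column 2: row 5 has {1,2,3,5,6}; column 2 has {1,2,3,5,6}; that leaves 4.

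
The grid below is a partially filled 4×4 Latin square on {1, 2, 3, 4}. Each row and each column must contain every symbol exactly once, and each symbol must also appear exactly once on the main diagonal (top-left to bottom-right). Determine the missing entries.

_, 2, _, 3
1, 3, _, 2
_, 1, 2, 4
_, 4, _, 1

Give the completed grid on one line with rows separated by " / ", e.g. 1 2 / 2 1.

4 2 1 3 / 1 3 4 2 / 3 1 2 4 / 2 4 3 1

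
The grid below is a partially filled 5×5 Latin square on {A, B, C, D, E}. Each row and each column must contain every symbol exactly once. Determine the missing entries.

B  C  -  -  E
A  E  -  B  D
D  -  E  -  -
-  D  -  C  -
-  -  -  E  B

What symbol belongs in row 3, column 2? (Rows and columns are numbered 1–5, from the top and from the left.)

row 2 has {A,B,D,E}; column 3 has {E} — only C is left for (r2,c3).
row 3 has {D,E}; column 4 has {B,C,E} — only A is left for (r3,c4).
row 3 has {A,D,E}; column 5 has {B,D,E} — only C is left for (r3,c5).
row 4 has {C,D}; column 1 has {A,B,D} — only E is left for (r4,c1).
row 4 has {C,D,E}; column 5 has {B,C,D,E} — only A is left for (r4,c5).
row 5 has {B,E}; column 1 has {A,B,D,E} — only C is left for (r5,c1).
row 5 has {B,C,E}; column 2 has {C,D,E} — only A is left for (r5,c2).
row 5 has {A,B,C,E}; column 3 has {C,E} — only D is left for (r5,c3).
row 1 has {B,C,E}; column 3 has {C,D,E} — only A is left for (r1,c3).
row 1 has {A,B,C,E}; column 4 has {A,B,C,E} — only D is left for (r1,c4).
row 3 has {A,C,D,E}; column 2 has {A,C,D,E} — only B is left for (r3,c2).

B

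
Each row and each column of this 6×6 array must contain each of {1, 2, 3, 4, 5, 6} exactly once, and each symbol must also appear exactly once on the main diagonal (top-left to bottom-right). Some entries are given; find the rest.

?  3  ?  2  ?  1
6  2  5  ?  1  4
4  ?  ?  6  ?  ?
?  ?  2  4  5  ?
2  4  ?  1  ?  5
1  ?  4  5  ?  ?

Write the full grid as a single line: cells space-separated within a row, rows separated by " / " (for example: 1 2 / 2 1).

(r1,c1) = 5
(r1,c3) = 6
(r1,c5) = 4
(r2,c4) = 3
(r4,c1) = 3
(r4,c6) = 6
(r5,c3) = 3
(r5,c5) = 6
(r6,c2) = 6
(r6,c6) = 3
(r3,c3) = 1
(r3,c6) = 2
(r4,c2) = 1
(r6,c5) = 2
(r3,c2) = 5
(r3,c5) = 3

5 3 6 2 4 1 / 6 2 5 3 1 4 / 4 5 1 6 3 2 / 3 1 2 4 5 6 / 2 4 3 1 6 5 / 1 6 4 5 2 3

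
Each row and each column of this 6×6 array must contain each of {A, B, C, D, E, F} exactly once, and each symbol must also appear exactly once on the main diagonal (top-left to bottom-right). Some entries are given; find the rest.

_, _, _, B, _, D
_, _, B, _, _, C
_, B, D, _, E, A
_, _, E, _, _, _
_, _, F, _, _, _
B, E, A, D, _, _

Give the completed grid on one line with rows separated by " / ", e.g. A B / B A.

(r1,c3) = C
(r6,c6) = F
(r2,c2) = A
(r4,c4) = C
(r4,c6) = B
(r5,c5) = B
(r5,c6) = E
(r6,c5) = C
(r1,c1) = E
(r1,c2) = F
(r1,c5) = A
(r3,c4) = F
(r4,c2) = D
(r4,c5) = F
(r5,c2) = C
(r5,c4) = A
(r2,c4) = E
(r2,c5) = D
(r3,c1) = C
(r4,c1) = A
(r5,c1) = D
(r2,c1) = F

E F C B A D / F A B E D C / C B D F E A / A D E C F B / D C F A B E / B E A D C F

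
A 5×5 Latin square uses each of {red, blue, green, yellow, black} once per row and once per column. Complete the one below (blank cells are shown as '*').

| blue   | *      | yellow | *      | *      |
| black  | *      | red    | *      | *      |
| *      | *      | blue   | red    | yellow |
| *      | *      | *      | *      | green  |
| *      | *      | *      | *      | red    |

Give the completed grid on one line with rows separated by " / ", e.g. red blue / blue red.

(r1,c5) = black
(r2,c5) = blue
(r3,c1) = green
(r3,c2) = black
(r4,c3) = black
(r5,c1) = yellow
(r5,c3) = green
(r1,c4) = green
(r2,c4) = yellow
(r4,c1) = red
(r4,c4) = blue
(r5,c2) = blue
(r5,c4) = black
(r1,c2) = red
(r2,c2) = green
(r4,c2) = yellow

blue red yellow green black / black green red yellow blue / green black blue red yellow / red yellow black blue green / yellow blue green black red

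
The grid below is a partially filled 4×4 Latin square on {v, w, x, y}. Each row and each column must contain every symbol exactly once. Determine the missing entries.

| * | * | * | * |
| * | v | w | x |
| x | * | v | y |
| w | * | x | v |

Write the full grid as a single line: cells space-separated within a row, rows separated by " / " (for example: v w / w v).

v x y w / y v w x / x w v y / w y x v

Cell (r1,c3): row 1 is empty so far; column 3 has {v,w,x} → y.
Cell (r1,c4): row 1 has {y}; column 4 has {v,x,y} → w.
Cell (r2,c1): row 2 has {v,w,x}; column 1 has {w,x} → y.
Cell (r3,c2): row 3 has {v,x,y}; column 2 has {v} → w.
Cell (r4,c2): row 4 has {v,w,x}; column 2 has {v,w} → y.
Cell (r1,c1): row 1 has {w,y}; column 1 has {w,x,y} → v.
Cell (r1,c2): row 1 has {v,w,y}; column 2 has {v,w,y} → x.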